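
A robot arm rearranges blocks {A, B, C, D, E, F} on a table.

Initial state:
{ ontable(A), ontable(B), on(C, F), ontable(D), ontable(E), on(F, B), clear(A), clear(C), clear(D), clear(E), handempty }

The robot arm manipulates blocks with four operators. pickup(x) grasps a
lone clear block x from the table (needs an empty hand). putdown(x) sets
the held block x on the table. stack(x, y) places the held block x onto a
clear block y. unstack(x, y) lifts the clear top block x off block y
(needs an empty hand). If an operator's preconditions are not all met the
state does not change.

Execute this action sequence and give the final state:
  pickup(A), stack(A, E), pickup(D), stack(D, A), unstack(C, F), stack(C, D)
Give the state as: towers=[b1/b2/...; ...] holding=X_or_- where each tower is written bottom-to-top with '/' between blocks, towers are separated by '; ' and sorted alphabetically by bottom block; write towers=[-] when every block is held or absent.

step 1 (pickup(A)): towers=[B/F/C; D; E] holding=A
step 2 (stack(A, E)): towers=[B/F/C; D; E/A] holding=-
step 3 (pickup(D)): towers=[B/F/C; E/A] holding=D
step 4 (stack(D, A)): towers=[B/F/C; E/A/D] holding=-
step 5 (unstack(C, F)): towers=[B/F; E/A/D] holding=C
step 6 (stack(C, D)): towers=[B/F; E/A/D/C] holding=-

towers=[B/F; E/A/D/C] holding=-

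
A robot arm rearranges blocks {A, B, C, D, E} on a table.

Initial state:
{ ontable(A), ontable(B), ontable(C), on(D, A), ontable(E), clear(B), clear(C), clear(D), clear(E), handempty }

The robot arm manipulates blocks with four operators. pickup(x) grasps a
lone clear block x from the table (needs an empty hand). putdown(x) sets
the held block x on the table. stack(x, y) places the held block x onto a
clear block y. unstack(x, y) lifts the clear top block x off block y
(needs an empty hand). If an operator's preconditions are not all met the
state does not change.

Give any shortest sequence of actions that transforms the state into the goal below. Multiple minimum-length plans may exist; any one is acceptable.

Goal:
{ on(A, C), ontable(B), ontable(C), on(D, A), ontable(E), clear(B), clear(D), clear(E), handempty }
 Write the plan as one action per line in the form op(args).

unstack(D, A)
putdown(D)
pickup(A)
stack(A, C)
pickup(D)
stack(D, A)

step 1 (unstack(D, A)): towers=[A; B; C; E] holding=D
step 2 (putdown(D)): towers=[A; B; C; D; E] holding=-
step 3 (pickup(A)): towers=[B; C; D; E] holding=A
step 4 (stack(A, C)): towers=[B; C/A; D; E] holding=-
step 5 (pickup(D)): towers=[B; C/A; E] holding=D
step 6 (stack(D, A)): towers=[B; C/A/D; E] holding=-
goal check: towers=[B; C/A/D; E] holding=- — reached (length 6, optimal by BFS)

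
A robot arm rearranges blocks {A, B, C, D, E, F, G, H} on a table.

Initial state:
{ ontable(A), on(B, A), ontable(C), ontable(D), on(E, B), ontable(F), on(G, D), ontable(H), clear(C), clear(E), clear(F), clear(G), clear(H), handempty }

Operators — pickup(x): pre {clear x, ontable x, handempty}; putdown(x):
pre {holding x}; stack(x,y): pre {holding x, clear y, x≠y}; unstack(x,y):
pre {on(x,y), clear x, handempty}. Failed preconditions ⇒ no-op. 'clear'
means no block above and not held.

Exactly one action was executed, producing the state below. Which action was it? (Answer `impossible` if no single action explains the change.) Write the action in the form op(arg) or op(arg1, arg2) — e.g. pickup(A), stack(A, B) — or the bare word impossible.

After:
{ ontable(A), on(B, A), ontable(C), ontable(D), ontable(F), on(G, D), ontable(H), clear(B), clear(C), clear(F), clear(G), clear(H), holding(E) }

unstack(E, B)

target: towers=[A/B; C; D/G; F; H] holding=E
     unstack(G, D) → towers=[A/B/E; C; D; F; H] holding=G
     unstack(E, B) → towers=[A/B; C; D/G; F; H] holding=E  ← match
         pickup(H) → towers=[A/B/E; C; D/G; F] holding=H
         pickup(F) → towers=[A/B/E; C; D/G; H] holding=F
         pickup(C) → towers=[A/B/E; D/G; F; H] holding=C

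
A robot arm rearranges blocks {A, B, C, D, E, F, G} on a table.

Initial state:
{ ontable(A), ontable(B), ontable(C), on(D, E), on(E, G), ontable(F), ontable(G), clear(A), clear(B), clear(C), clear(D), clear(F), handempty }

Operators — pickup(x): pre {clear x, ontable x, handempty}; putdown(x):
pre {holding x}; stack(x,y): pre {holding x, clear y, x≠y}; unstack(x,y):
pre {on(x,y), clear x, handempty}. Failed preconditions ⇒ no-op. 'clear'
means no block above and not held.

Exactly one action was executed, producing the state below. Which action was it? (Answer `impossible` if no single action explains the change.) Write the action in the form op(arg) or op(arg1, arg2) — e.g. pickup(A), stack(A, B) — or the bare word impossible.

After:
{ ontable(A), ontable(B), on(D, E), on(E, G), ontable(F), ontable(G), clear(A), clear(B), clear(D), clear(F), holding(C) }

pickup(C)

target: towers=[A; B; F; G/E/D] holding=C
         pickup(B) → towers=[A; C; F; G/E/D] holding=B
         pickup(F) → towers=[A; B; C; G/E/D] holding=F
     unstack(D, E) → towers=[A; B; C; F; G/E] holding=D
         pickup(A) → towers=[B; C; F; G/E/D] holding=A
         pickup(C) → towers=[A; B; F; G/E/D] holding=C  ← match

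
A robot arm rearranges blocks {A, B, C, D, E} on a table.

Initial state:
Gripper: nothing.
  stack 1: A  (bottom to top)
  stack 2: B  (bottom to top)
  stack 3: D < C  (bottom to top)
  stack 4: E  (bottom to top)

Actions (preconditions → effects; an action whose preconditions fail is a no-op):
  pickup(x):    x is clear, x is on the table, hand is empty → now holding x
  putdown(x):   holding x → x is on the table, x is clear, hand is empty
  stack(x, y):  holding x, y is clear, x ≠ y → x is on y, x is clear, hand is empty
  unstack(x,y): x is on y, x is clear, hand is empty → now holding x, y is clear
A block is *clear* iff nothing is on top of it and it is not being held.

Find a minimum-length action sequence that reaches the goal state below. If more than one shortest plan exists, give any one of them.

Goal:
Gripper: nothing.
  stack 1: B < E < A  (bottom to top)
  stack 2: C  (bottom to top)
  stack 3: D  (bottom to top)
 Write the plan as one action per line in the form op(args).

pickup(E)
stack(E, B)
pickup(A)
stack(A, E)
unstack(C, D)
putdown(C)

step 1 (pickup(E)): towers=[A; B; D/C] holding=E
step 2 (stack(E, B)): towers=[A; B/E; D/C] holding=-
step 3 (pickup(A)): towers=[B/E; D/C] holding=A
step 4 (stack(A, E)): towers=[B/E/A; D/C] holding=-
step 5 (unstack(C, D)): towers=[B/E/A; D] holding=C
step 6 (putdown(C)): towers=[B/E/A; C; D] holding=-
goal check: towers=[B/E/A; C; D] holding=- — reached (length 6, optimal by BFS)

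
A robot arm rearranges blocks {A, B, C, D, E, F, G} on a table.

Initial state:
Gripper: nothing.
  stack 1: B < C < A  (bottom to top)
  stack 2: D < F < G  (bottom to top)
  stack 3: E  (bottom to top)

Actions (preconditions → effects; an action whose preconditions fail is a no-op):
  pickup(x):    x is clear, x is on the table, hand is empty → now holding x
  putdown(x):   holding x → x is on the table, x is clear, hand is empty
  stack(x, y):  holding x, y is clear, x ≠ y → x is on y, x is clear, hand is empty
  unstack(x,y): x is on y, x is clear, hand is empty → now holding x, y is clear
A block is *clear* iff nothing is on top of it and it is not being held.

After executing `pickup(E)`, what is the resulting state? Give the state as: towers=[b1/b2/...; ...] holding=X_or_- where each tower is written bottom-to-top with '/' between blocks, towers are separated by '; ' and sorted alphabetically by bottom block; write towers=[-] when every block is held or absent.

before: towers=[B/C/A; D/F/G; E] holding=-
pre[pickup(E)]: clear(E) yes, ontable(E) yes, handempty yes
all met → apply pickup(E)
after:  towers=[B/C/A; D/F/G] holding=E

towers=[B/C/A; D/F/G] holding=E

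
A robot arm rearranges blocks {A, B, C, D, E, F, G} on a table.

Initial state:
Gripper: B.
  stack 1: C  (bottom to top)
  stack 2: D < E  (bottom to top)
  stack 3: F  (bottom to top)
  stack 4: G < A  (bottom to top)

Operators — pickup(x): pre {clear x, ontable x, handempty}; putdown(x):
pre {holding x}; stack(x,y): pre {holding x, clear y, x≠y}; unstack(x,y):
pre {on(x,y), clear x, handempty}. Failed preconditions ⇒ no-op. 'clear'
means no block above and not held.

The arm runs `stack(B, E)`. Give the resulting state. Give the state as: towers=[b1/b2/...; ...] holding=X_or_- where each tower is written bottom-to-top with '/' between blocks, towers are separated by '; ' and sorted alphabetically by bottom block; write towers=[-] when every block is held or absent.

towers=[C; D/E/B; F; G/A] holding=-

before: towers=[C; D/E; F; G/A] holding=B
pre[stack(B, E)]: holding(B) yes, clear(E) yes, B≠E yes
all met → apply stack(B, E)
after:  towers=[C; D/E/B; F; G/A] holding=-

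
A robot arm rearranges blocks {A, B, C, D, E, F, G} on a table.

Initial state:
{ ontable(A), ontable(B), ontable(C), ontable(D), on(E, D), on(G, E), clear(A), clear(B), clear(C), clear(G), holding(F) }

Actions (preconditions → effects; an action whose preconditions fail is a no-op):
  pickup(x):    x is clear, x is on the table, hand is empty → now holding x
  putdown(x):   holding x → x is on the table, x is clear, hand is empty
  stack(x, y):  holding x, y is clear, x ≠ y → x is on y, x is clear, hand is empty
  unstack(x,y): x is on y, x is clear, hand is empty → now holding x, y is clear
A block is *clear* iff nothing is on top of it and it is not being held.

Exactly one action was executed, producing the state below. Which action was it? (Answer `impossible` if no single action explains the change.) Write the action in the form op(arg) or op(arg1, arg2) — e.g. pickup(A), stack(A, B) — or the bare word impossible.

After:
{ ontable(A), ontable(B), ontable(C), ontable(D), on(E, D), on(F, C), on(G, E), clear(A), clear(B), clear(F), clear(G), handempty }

stack(F, C)

target: towers=[A; B; C/F; D/E/G] holding=-
        putdown(F) → towers=[A; B; C; D/E/G; F] holding=-
       stack(F, B) → towers=[A; B/F; C; D/E/G] holding=-
       stack(F, G) → towers=[A; B; C; D/E/G/F] holding=-
       stack(F, A) → towers=[A/F; B; C; D/E/G] holding=-
       stack(F, C) → towers=[A; B; C/F; D/E/G] holding=-  ← match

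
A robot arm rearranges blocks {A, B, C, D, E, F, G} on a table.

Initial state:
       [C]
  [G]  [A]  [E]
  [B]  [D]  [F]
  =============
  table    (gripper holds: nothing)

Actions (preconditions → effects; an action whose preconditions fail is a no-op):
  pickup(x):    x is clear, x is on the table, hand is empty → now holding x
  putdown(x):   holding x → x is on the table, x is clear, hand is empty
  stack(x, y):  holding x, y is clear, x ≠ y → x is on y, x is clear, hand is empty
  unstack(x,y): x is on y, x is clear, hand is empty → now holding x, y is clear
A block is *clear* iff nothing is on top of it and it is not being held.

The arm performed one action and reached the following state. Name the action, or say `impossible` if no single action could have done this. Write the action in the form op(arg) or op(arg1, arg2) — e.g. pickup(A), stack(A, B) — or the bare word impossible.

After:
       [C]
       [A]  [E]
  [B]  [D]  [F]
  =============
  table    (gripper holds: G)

unstack(G, B)

target: towers=[B; D/A/C; F/E] holding=G
     unstack(G, B) → towers=[B; D/A/C; F/E] holding=G  ← match
     unstack(E, F) → towers=[B/G; D/A/C; F] holding=E
     unstack(C, A) → towers=[B/G; D/A; F/E] holding=C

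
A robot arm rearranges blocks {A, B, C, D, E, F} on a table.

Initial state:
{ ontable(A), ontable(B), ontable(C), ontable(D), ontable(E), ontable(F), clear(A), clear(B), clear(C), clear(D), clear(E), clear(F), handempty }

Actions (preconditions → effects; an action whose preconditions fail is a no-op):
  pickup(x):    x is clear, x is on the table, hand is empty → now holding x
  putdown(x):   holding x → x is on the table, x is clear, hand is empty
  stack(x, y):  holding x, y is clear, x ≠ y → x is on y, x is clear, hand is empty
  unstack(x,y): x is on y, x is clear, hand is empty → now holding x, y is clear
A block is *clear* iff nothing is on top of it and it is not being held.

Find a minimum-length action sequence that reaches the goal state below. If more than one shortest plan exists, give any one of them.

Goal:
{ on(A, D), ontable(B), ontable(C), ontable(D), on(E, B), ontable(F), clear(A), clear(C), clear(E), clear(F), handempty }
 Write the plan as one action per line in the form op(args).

step 1 (pickup(A)): towers=[B; C; D; E; F] holding=A
step 2 (stack(A, D)): towers=[B; C; D/A; E; F] holding=-
step 3 (pickup(E)): towers=[B; C; D/A; F] holding=E
step 4 (stack(E, B)): towers=[B/E; C; D/A; F] holding=-
goal check: towers=[B/E; C; D/A; F] holding=- — reached (length 4, optimal by BFS)

pickup(A)
stack(A, D)
pickup(E)
stack(E, B)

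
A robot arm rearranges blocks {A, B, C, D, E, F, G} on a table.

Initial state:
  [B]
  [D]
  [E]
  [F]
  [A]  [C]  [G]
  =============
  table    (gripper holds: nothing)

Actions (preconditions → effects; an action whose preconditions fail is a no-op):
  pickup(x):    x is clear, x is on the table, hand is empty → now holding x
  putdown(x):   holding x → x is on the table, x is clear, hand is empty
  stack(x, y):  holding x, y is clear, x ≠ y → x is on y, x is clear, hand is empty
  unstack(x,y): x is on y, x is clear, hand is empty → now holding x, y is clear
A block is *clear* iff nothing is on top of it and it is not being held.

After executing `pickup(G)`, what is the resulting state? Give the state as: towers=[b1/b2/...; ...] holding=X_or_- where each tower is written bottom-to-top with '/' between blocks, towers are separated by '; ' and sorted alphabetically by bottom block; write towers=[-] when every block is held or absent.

towers=[A/F/E/D/B; C] holding=G

before: towers=[A/F/E/D/B; C; G] holding=-
pre[pickup(G)]: clear(G) yes, ontable(G) yes, handempty yes
all met → apply pickup(G)
after:  towers=[A/F/E/D/B; C] holding=G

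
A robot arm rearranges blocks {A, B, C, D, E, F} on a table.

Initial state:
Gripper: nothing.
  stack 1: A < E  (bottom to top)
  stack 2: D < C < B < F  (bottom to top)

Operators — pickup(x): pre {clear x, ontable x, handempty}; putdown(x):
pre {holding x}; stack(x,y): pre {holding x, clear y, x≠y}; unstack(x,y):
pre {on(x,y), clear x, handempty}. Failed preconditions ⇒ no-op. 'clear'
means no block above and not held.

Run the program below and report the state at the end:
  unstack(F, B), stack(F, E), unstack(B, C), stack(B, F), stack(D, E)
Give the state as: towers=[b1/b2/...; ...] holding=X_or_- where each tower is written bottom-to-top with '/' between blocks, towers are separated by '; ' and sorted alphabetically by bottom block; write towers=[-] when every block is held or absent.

towers=[A/E/F/B; D/C] holding=-

step 1 (unstack(F, B)): towers=[A/E; D/C/B] holding=F
step 2 (stack(F, E)): towers=[A/E/F; D/C/B] holding=-
step 3 (unstack(B, C)): towers=[A/E/F; D/C] holding=B
step 4 (stack(B, F)): towers=[A/E/F/B; D/C] holding=-
step 5 (stack(D, E)) [no-op]: towers=[A/E/F/B; D/C] holding=-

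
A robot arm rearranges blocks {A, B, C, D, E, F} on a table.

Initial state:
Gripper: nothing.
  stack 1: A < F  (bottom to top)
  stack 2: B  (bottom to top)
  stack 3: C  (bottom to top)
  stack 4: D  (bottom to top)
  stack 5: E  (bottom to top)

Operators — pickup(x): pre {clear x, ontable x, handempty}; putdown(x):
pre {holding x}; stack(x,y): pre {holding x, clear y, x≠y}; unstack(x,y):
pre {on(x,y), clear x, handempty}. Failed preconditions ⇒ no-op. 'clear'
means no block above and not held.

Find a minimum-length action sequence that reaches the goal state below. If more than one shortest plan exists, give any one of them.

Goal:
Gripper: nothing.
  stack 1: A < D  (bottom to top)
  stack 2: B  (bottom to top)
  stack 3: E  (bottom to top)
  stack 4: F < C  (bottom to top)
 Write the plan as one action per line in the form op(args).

unstack(F, A)
putdown(F)
pickup(D)
stack(D, A)
pickup(C)
stack(C, F)

step 1 (unstack(F, A)): towers=[A; B; C; D; E] holding=F
step 2 (putdown(F)): towers=[A; B; C; D; E; F] holding=-
step 3 (pickup(D)): towers=[A; B; C; E; F] holding=D
step 4 (stack(D, A)): towers=[A/D; B; C; E; F] holding=-
step 5 (pickup(C)): towers=[A/D; B; E; F] holding=C
step 6 (stack(C, F)): towers=[A/D; B; E; F/C] holding=-
goal check: towers=[A/D; B; E; F/C] holding=- — reached (length 6, optimal by BFS)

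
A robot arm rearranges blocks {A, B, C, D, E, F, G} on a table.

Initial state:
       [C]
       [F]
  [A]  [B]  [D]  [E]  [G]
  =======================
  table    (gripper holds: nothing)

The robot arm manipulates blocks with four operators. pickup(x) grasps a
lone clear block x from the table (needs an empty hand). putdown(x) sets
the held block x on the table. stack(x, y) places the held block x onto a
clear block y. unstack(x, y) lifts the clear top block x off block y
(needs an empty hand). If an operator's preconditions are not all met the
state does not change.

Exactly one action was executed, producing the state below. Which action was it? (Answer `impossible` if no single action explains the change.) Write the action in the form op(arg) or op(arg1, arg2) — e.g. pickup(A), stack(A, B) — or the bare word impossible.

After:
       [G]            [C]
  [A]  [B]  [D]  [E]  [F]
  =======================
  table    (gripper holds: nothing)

target: towers=[A; B/G; D; E; F/C] holding=-
         pickup(G) → towers=[A; B/F/C; D; E] holding=G
         pickup(D) → towers=[A; B/F/C; E; G] holding=D
         pickup(A) → towers=[B/F/C; D; E; G] holding=A
         pickup(E) → towers=[A; B/F/C; D; G] holding=E
     unstack(C, F) → towers=[A; B/F; D; E; G] holding=C
none of the 5 applicable actions match → impossible

impossible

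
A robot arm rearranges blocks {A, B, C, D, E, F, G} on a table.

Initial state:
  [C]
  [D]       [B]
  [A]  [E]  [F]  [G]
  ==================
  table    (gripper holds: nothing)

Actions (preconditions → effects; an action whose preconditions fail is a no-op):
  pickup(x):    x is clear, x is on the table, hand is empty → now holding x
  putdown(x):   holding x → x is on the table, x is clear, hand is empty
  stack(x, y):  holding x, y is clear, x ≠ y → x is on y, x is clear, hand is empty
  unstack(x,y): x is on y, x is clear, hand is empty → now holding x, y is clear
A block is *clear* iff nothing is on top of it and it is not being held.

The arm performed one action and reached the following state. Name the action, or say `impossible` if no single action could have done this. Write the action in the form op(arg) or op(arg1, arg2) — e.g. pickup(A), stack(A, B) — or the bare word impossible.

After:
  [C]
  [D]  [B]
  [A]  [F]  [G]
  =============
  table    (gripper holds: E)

pickup(E)

target: towers=[A/D/C; F/B; G] holding=E
     unstack(B, F) → towers=[A/D/C; E; F; G] holding=B
         pickup(G) → towers=[A/D/C; E; F/B] holding=G
         pickup(E) → towers=[A/D/C; F/B; G] holding=E  ← match
     unstack(C, D) → towers=[A/D; E; F/B; G] holding=C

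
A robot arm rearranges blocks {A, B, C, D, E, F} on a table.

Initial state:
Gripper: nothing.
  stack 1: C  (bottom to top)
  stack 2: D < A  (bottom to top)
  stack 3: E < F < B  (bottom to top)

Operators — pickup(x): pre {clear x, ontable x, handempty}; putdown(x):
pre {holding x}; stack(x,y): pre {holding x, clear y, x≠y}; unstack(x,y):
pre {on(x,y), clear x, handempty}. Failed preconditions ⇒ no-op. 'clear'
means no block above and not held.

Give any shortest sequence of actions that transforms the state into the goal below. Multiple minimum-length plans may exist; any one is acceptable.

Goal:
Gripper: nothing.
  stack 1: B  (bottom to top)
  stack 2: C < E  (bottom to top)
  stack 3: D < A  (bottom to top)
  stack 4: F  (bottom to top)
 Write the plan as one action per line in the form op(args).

step 1 (unstack(B, F)): towers=[C; D/A; E/F] holding=B
step 2 (putdown(B)): towers=[B; C; D/A; E/F] holding=-
step 3 (unstack(F, E)): towers=[B; C; D/A; E] holding=F
step 4 (putdown(F)): towers=[B; C; D/A; E; F] holding=-
step 5 (pickup(E)): towers=[B; C; D/A; F] holding=E
step 6 (stack(E, C)): towers=[B; C/E; D/A; F] holding=-
goal check: towers=[B; C/E; D/A; F] holding=- — reached (length 6, optimal by BFS)

unstack(B, F)
putdown(B)
unstack(F, E)
putdown(F)
pickup(E)
stack(E, C)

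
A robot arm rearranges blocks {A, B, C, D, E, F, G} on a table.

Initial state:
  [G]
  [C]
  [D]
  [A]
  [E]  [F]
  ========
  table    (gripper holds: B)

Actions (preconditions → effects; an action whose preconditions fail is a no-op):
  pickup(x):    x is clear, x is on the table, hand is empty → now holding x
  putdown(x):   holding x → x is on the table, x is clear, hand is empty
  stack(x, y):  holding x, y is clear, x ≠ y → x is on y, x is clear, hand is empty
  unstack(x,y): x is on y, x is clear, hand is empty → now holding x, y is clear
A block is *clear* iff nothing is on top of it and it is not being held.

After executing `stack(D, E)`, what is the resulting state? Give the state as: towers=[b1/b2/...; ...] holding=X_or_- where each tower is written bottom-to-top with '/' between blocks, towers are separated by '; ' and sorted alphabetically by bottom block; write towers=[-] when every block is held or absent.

before: towers=[E/A/D/C/G; F] holding=B
pre[stack(D, E)]: holding(D) fail, clear(E) fail, D≠E ok
holding(D), clear(E) unmet → stack(D, E) is a no-op
after:  towers=[E/A/D/C/G; F] holding=B

towers=[E/A/D/C/G; F] holding=B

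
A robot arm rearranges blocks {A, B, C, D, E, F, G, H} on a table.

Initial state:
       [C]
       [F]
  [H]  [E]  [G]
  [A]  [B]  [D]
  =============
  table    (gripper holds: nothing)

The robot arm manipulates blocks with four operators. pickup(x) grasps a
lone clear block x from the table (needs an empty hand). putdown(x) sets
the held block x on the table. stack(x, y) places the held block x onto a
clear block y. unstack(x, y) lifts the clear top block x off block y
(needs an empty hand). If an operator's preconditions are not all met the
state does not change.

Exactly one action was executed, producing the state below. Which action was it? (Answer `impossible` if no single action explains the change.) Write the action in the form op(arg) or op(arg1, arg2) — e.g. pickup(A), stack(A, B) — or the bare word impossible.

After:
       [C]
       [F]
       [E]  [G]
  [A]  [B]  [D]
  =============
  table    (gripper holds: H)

target: towers=[A; B/E/F/C; D/G] holding=H
     unstack(G, D) → towers=[A/H; B/E/F/C; D] holding=G
     unstack(H, A) → towers=[A; B/E/F/C; D/G] holding=H  ← match
     unstack(C, F) → towers=[A/H; B/E/F; D/G] holding=C

unstack(H, A)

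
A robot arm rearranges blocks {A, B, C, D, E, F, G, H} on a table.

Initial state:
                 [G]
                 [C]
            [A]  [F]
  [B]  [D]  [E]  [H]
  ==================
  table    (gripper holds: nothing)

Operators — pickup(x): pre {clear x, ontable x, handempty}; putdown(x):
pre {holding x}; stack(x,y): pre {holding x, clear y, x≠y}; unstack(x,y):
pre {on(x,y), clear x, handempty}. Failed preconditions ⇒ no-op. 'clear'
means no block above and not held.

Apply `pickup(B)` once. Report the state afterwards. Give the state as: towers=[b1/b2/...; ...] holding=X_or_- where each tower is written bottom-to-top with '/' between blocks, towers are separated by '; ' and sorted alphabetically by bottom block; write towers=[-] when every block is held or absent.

towers=[D; E/A; H/F/C/G] holding=B

before: towers=[B; D; E/A; H/F/C/G] holding=-
pre[pickup(B)]: clear(B) yes, ontable(B) yes, handempty yes
all met → apply pickup(B)
after:  towers=[D; E/A; H/F/C/G] holding=B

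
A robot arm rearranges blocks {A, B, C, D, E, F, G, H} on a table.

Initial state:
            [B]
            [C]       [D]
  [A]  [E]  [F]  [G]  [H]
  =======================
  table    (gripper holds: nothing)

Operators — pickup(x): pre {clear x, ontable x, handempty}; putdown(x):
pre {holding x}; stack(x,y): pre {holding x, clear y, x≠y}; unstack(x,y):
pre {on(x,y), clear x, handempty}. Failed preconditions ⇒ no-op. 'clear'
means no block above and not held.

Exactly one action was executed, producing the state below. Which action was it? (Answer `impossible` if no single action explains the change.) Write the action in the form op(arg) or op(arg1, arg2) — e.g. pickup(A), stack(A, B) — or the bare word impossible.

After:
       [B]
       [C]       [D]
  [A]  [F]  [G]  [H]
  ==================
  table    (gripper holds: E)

target: towers=[A; F/C/B; G; H/D] holding=E
         pickup(G) → towers=[A; E; F/C/B; H/D] holding=G
         pickup(A) → towers=[E; F/C/B; G; H/D] holding=A
         pickup(E) → towers=[A; F/C/B; G; H/D] holding=E  ← match
     unstack(B, C) → towers=[A; E; F/C; G; H/D] holding=B
     unstack(D, H) → towers=[A; E; F/C/B; G; H] holding=D

pickup(E)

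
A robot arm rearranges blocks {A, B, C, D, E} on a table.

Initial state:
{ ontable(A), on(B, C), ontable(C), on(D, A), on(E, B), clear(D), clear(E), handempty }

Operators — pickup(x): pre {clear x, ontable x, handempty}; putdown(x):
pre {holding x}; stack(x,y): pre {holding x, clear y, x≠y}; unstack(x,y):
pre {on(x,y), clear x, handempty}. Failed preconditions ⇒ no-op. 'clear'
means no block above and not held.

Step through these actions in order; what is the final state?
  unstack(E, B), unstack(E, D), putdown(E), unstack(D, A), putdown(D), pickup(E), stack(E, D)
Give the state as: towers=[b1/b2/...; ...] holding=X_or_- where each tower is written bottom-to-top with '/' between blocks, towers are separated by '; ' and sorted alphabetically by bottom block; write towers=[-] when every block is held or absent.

step 1 (unstack(E, B)): towers=[A/D; C/B] holding=E
step 2 (unstack(E, D)) [no-op]: towers=[A/D; C/B] holding=E
step 3 (putdown(E)): towers=[A/D; C/B; E] holding=-
step 4 (unstack(D, A)): towers=[A; C/B; E] holding=D
step 5 (putdown(D)): towers=[A; C/B; D; E] holding=-
step 6 (pickup(E)): towers=[A; C/B; D] holding=E
step 7 (stack(E, D)): towers=[A; C/B; D/E] holding=-

towers=[A; C/B; D/E] holding=-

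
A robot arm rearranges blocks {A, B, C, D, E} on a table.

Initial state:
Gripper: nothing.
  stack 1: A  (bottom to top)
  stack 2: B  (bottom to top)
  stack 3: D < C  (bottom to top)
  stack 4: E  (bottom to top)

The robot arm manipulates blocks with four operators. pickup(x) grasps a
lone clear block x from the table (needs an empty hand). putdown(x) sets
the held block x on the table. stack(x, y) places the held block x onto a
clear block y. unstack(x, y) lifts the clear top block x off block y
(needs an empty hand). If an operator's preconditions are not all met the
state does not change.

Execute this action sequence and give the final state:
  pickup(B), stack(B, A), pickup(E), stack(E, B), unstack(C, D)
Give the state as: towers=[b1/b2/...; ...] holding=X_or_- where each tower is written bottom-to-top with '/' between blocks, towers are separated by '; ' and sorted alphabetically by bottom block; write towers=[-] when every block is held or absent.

towers=[A/B/E; D] holding=C

step 1 (pickup(B)): towers=[A; D/C; E] holding=B
step 2 (stack(B, A)): towers=[A/B; D/C; E] holding=-
step 3 (pickup(E)): towers=[A/B; D/C] holding=E
step 4 (stack(E, B)): towers=[A/B/E; D/C] holding=-
step 5 (unstack(C, D)): towers=[A/B/E; D] holding=C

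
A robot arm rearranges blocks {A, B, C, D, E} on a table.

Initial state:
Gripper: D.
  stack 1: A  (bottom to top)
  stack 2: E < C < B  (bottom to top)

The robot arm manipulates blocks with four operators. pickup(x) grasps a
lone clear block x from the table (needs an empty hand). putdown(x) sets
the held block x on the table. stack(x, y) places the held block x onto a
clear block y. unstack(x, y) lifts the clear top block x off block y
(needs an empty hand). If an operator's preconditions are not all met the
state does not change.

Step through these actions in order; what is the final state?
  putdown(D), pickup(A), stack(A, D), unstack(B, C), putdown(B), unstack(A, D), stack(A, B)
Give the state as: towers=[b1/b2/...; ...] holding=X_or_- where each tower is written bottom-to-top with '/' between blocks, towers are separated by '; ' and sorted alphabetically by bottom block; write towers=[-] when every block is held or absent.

towers=[B/A; D; E/C] holding=-

step 1 (putdown(D)): towers=[A; D; E/C/B] holding=-
step 2 (pickup(A)): towers=[D; E/C/B] holding=A
step 3 (stack(A, D)): towers=[D/A; E/C/B] holding=-
step 4 (unstack(B, C)): towers=[D/A; E/C] holding=B
step 5 (putdown(B)): towers=[B; D/A; E/C] holding=-
step 6 (unstack(A, D)): towers=[B; D; E/C] holding=A
step 7 (stack(A, B)): towers=[B/A; D; E/C] holding=-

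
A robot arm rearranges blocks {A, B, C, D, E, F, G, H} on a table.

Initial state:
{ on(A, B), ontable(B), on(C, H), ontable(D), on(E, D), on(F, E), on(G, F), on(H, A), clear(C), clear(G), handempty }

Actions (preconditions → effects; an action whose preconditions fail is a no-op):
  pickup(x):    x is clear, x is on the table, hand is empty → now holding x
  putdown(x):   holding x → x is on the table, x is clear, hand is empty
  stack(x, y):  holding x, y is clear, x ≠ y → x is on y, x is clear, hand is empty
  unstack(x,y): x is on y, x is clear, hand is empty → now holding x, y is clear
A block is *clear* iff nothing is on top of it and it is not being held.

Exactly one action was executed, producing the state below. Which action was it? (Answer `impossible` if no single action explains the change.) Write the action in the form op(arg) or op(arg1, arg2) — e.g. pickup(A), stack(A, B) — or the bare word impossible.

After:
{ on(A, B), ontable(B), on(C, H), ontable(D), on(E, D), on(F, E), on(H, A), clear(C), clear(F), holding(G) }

target: towers=[B/A/H/C; D/E/F] holding=G
     unstack(G, F) → towers=[B/A/H/C; D/E/F] holding=G  ← match
     unstack(C, H) → towers=[B/A/H; D/E/F/G] holding=C

unstack(G, F)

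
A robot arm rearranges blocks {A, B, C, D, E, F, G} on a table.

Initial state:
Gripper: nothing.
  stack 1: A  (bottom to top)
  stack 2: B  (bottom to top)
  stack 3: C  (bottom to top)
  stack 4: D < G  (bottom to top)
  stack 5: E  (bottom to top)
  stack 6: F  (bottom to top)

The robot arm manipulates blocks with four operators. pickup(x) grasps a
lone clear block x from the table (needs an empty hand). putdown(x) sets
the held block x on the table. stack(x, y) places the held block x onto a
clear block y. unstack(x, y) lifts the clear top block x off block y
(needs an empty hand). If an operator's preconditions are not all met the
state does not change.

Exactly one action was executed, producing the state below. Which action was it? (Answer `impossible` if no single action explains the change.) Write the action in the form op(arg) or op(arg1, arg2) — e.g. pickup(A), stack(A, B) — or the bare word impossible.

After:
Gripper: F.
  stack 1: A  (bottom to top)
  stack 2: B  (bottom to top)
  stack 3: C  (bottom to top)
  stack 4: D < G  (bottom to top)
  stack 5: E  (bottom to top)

pickup(F)

target: towers=[A; B; C; D/G; E] holding=F
         pickup(B) → towers=[A; C; D/G; E; F] holding=B
         pickup(F) → towers=[A; B; C; D/G; E] holding=F  ← match
     unstack(G, D) → towers=[A; B; C; D; E; F] holding=G
         pickup(A) → towers=[B; C; D/G; E; F] holding=A
         pickup(E) → towers=[A; B; C; D/G; F] holding=E
         pickup(C) → towers=[A; B; D/G; E; F] holding=C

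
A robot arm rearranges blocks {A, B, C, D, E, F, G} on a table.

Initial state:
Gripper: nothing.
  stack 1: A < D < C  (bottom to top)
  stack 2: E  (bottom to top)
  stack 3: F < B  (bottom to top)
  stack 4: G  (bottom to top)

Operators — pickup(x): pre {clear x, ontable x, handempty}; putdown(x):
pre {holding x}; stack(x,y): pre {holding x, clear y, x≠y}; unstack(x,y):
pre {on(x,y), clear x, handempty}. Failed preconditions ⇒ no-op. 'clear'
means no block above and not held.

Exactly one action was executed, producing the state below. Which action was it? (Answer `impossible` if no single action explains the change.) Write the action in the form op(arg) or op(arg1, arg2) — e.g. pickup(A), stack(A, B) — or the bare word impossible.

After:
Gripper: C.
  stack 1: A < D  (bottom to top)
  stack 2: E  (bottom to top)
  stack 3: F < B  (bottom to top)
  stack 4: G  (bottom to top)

unstack(C, D)

target: towers=[A/D; E; F/B; G] holding=C
     unstack(B, F) → towers=[A/D/C; E; F; G] holding=B
         pickup(G) → towers=[A/D/C; E; F/B] holding=G
         pickup(E) → towers=[A/D/C; F/B; G] holding=E
     unstack(C, D) → towers=[A/D; E; F/B; G] holding=C  ← match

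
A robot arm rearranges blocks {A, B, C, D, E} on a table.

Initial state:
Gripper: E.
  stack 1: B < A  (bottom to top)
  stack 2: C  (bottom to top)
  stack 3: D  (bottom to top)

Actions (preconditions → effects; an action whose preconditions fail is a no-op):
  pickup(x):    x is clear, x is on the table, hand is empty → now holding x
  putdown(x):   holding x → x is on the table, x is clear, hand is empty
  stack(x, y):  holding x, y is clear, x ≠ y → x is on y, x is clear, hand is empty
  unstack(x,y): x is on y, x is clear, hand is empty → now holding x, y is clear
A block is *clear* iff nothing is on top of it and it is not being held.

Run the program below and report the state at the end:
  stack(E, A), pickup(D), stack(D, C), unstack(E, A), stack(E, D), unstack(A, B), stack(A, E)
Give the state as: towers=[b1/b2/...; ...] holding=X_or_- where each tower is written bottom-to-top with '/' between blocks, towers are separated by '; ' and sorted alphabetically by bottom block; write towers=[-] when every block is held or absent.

step 1 (stack(E, A)): towers=[B/A/E; C; D] holding=-
step 2 (pickup(D)): towers=[B/A/E; C] holding=D
step 3 (stack(D, C)): towers=[B/A/E; C/D] holding=-
step 4 (unstack(E, A)): towers=[B/A; C/D] holding=E
step 5 (stack(E, D)): towers=[B/A; C/D/E] holding=-
step 6 (unstack(A, B)): towers=[B; C/D/E] holding=A
step 7 (stack(A, E)): towers=[B; C/D/E/A] holding=-

towers=[B; C/D/E/A] holding=-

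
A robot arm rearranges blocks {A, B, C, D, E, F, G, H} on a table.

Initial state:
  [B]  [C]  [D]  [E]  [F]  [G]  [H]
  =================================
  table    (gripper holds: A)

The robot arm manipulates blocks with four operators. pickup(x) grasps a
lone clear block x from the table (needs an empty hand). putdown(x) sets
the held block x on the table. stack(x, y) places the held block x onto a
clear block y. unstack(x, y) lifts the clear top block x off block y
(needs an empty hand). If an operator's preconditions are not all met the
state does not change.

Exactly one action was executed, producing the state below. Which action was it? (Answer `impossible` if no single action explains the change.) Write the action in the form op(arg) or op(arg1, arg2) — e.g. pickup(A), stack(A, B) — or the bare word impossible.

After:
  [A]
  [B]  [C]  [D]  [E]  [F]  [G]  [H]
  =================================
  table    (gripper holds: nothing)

target: towers=[B/A; C; D; E; F; G; H] holding=-
        putdown(A) → towers=[A; B; C; D; E; F; G; H] holding=-
       stack(A, G) → towers=[B; C; D; E; F; G/A; H] holding=-
       stack(A, E) → towers=[B; C; D; E/A; F; G; H] holding=-
       stack(A, H) → towers=[B; C; D; E; F; G; H/A] holding=-
       stack(A, B) → towers=[B/A; C; D; E; F; G; H] holding=-  ← match
       stack(A, F) → towers=[B; C; D; E; F/A; G; H] holding=-
       stack(A, D) → towers=[B; C; D/A; E; F; G; H] holding=-
       stack(A, C) → towers=[B; C/A; D; E; F; G; H] holding=-

stack(A, B)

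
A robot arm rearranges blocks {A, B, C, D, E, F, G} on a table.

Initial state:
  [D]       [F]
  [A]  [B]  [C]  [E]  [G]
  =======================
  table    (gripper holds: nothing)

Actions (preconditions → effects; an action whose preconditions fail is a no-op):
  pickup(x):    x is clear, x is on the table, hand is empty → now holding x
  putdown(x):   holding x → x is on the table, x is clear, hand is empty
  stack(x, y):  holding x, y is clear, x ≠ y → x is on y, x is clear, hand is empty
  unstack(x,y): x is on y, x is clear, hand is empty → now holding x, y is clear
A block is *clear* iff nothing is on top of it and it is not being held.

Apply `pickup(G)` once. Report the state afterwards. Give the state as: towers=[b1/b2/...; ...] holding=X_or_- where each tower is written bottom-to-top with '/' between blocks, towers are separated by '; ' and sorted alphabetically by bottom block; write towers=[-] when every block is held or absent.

before: towers=[A/D; B; C/F; E; G] holding=-
pre[pickup(G)]: clear(G) yes, ontable(G) yes, handempty yes
all met → apply pickup(G)
after:  towers=[A/D; B; C/F; E] holding=G

towers=[A/D; B; C/F; E] holding=G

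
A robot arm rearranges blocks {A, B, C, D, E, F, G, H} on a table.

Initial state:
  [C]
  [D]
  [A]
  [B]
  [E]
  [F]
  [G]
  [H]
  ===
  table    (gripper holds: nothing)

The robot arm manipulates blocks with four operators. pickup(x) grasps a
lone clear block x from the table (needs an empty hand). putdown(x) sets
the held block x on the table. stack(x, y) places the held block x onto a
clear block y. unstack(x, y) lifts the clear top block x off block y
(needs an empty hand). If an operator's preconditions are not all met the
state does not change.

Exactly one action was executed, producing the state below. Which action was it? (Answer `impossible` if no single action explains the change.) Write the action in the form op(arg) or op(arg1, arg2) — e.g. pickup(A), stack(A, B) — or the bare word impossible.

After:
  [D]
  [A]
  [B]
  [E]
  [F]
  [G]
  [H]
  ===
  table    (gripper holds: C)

unstack(C, D)

target: towers=[H/G/F/E/B/A/D] holding=C
     unstack(C, D) → towers=[H/G/F/E/B/A/D] holding=C  ← match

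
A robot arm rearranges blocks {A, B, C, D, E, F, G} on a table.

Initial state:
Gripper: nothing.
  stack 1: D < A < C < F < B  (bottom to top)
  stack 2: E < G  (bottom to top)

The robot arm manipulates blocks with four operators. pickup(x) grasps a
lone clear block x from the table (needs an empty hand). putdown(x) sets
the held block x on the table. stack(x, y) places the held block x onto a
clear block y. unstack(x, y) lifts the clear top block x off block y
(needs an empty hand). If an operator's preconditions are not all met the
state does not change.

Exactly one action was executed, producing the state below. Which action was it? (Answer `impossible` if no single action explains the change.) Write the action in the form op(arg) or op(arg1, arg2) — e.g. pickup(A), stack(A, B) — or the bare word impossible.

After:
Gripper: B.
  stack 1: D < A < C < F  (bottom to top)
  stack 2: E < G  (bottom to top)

unstack(B, F)

target: towers=[D/A/C/F; E/G] holding=B
     unstack(B, F) → towers=[D/A/C/F; E/G] holding=B  ← match
     unstack(G, E) → towers=[D/A/C/F/B; E] holding=G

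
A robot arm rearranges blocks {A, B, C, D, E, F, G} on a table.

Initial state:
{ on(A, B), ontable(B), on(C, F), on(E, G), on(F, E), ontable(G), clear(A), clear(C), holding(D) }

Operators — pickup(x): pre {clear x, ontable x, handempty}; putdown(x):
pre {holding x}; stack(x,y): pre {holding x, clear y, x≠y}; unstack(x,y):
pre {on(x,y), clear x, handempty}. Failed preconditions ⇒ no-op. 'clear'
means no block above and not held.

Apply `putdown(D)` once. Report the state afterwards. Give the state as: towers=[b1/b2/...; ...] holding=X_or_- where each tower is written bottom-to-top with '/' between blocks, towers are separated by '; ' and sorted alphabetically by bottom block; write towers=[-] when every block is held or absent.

before: towers=[B/A; G/E/F/C] holding=D
pre[putdown(D)]: holding(D) ok
all met → apply putdown(D)
after:  towers=[B/A; D; G/E/F/C] holding=-

towers=[B/A; D; G/E/F/C] holding=-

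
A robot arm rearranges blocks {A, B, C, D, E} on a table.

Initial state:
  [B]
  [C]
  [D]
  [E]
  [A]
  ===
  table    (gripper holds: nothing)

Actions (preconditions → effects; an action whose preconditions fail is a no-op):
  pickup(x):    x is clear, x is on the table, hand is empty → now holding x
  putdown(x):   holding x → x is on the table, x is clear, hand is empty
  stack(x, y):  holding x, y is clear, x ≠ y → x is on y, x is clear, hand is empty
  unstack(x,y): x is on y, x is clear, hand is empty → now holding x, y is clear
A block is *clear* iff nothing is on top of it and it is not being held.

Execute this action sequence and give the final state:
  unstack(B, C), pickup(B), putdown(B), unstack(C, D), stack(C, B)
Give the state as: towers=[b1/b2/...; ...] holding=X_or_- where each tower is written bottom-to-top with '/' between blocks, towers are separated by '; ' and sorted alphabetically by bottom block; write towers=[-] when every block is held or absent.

towers=[A/E/D; B/C] holding=-

step 1 (unstack(B, C)): towers=[A/E/D/C] holding=B
step 2 (pickup(B)) [no-op]: towers=[A/E/D/C] holding=B
step 3 (putdown(B)): towers=[A/E/D/C; B] holding=-
step 4 (unstack(C, D)): towers=[A/E/D; B] holding=C
step 5 (stack(C, B)): towers=[A/E/D; B/C] holding=-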